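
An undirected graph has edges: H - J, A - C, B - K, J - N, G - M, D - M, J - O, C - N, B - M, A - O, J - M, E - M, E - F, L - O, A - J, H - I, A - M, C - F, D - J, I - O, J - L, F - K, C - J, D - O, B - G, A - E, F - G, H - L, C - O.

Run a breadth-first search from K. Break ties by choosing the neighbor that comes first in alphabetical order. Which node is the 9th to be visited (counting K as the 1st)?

Visit K; enqueue B, F → queue [B, F]
Visit B; enqueue G, M → queue [F, G, M]
Visit F; enqueue C, E → queue [G, M, C, E]
Visit G → queue [M, C, E]
Visit M; enqueue A, D, J → queue [C, E, A, D, J]
Visit C; enqueue N, O → queue [E, A, D, J, N, O]
Visit E → queue [A, D, J, N, O]
Visit A → queue [D, J, N, O]
Visit D → queue [J, N, O]
Visit J; enqueue H, L → queue [N, O, H, L]
Visit N → queue [O, H, L]
Visit O; enqueue I → queue [H, L, I]
Visit H → queue [L, I]
Visit L → queue [I]
Visit I → queue []

Visit order: K, B, F, G, M, C, E, A, D, J, N, O, H, L, I

D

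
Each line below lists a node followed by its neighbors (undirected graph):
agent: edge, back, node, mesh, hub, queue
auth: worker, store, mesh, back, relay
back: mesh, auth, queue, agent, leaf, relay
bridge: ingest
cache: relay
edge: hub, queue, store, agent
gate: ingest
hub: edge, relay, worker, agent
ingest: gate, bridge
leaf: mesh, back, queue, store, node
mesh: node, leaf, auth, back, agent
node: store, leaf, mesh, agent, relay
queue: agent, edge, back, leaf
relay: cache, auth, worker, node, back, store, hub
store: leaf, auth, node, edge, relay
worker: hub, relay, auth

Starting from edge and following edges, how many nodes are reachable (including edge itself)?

BFS from edge visits: edge, hub, queue, store, agent, relay, worker, back, leaf, auth, node, mesh, cache
Reachable nodes: 13 of 16 total.

13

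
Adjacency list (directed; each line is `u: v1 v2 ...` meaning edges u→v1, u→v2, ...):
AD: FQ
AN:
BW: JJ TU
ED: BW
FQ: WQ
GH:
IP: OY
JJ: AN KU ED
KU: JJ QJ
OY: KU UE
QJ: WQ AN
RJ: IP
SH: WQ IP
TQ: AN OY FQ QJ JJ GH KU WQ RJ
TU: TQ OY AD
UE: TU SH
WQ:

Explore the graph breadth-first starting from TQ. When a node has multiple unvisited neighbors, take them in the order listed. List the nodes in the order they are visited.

TQ AN OY FQ QJ JJ GH KU WQ RJ UE ED IP TU SH BW AD

Visit TQ; enqueue AN, OY, FQ, QJ, JJ, GH, KU, WQ, RJ → queue [AN, OY, FQ, QJ, JJ, GH, KU, WQ, RJ]
Visit AN → queue [OY, FQ, QJ, JJ, GH, KU, WQ, RJ]
Visit OY; enqueue UE → queue [FQ, QJ, JJ, GH, KU, WQ, RJ, UE]
Visit FQ → queue [QJ, JJ, GH, KU, WQ, RJ, UE]
Visit QJ → queue [JJ, GH, KU, WQ, RJ, UE]
Visit JJ; enqueue ED → queue [GH, KU, WQ, RJ, UE, ED]
Visit GH → queue [KU, WQ, RJ, UE, ED]
Visit KU → queue [WQ, RJ, UE, ED]
Visit WQ → queue [RJ, UE, ED]
Visit RJ; enqueue IP → queue [UE, ED, IP]
Visit UE; enqueue TU, SH → queue [ED, IP, TU, SH]
Visit ED; enqueue BW → queue [IP, TU, SH, BW]
Visit IP → queue [TU, SH, BW]
Visit TU; enqueue AD → queue [SH, BW, AD]
Visit SH → queue [BW, AD]
Visit BW → queue [AD]
Visit AD → queue []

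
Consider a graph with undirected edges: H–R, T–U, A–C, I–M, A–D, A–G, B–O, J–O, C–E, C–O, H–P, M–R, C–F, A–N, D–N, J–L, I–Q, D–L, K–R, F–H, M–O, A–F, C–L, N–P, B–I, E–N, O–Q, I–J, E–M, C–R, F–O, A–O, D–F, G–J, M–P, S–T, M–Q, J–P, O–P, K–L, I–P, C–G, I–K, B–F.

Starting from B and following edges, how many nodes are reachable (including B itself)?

18

BFS from B visits: B, O, I, F, Q, P, M, J, C, A, K, H, D, N, R, E, L, G
Reachable nodes: 18 of 21 total.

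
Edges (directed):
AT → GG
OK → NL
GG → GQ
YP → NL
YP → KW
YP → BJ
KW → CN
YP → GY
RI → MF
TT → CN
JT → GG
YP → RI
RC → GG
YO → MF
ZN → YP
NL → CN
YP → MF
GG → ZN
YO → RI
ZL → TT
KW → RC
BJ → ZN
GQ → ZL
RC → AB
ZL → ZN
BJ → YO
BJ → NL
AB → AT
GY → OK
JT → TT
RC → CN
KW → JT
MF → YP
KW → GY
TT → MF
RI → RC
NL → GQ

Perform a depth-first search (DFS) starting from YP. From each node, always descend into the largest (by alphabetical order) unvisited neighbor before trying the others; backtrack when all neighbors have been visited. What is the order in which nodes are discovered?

Visit YP
YP → RI
RI → RC
RC → GG
GG → ZN
GG → GQ
GQ → ZL
ZL → TT
TT → MF
TT → CN
RC → AB
AB → AT
YP → NL
YP → KW
KW → JT
KW → GY
GY → OK
YP → BJ
BJ → YO

YP, RI, RC, GG, ZN, GQ, ZL, TT, MF, CN, AB, AT, NL, KW, JT, GY, OK, BJ, YO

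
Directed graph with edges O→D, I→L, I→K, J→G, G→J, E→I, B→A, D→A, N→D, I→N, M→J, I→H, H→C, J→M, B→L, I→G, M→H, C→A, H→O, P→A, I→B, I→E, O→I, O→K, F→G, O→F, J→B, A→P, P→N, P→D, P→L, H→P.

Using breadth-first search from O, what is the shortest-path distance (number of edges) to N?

Level 0: O
Level 1: D, F, I, K
Level 2: A, B, E, G, H, L, N
Level 3: C, J, P
Level 4: M
N first appears at level 2.

2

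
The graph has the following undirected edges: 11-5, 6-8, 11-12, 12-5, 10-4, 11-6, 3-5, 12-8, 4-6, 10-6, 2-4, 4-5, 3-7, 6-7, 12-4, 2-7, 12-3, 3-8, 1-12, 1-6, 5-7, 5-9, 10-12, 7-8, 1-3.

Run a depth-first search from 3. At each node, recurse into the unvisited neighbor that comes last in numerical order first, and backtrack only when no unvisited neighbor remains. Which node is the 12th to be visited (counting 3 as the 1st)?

Visit 3
3 → 12
12 → 11
11 → 6
6 → 10
10 → 4
4 → 5
5 → 9
5 → 7
7 → 8
7 → 2
6 → 1

Visit order: 3, 12, 11, 6, 10, 4, 5, 9, 7, 8, 2, 1

1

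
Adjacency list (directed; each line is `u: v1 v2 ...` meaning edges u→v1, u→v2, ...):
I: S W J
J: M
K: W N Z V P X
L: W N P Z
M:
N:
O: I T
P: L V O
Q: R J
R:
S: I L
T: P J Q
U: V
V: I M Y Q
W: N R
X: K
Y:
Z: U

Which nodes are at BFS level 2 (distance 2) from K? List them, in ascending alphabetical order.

I, L, M, O, Q, R, U, Y

Level 0: K
Level 1: N, P, V, W, X, Z
Level 2: I, L, M, O, Q, R, U, Y
Level 3: J, S, T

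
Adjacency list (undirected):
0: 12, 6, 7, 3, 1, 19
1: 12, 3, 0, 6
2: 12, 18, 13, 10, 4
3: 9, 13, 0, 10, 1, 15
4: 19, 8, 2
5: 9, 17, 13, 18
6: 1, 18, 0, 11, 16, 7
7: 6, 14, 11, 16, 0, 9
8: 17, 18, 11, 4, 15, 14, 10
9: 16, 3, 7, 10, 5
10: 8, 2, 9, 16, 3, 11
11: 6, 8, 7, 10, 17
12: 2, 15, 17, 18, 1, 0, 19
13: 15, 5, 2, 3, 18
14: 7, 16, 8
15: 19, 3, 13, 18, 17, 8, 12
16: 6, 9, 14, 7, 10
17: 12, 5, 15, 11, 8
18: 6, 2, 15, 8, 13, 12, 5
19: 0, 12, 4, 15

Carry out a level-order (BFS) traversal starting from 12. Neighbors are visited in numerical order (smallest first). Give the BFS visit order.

12, 0, 1, 2, 15, 17, 18, 19, 3, 6, 7, 4, 10, 13, 8, 5, 11, 9, 16, 14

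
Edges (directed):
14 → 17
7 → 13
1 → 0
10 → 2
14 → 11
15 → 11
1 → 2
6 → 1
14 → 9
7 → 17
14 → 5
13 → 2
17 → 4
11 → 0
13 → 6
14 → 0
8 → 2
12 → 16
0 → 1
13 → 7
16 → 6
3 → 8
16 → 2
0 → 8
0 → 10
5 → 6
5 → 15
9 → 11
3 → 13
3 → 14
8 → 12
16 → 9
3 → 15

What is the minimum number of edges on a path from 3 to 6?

Level 0: 3
Level 1: 8, 13, 14, 15
Level 2: 0, 2, 5, 6, 7, 9, 11, 12, 17
Level 3: 1, 4, 10, 16
6 first appears at level 2.

2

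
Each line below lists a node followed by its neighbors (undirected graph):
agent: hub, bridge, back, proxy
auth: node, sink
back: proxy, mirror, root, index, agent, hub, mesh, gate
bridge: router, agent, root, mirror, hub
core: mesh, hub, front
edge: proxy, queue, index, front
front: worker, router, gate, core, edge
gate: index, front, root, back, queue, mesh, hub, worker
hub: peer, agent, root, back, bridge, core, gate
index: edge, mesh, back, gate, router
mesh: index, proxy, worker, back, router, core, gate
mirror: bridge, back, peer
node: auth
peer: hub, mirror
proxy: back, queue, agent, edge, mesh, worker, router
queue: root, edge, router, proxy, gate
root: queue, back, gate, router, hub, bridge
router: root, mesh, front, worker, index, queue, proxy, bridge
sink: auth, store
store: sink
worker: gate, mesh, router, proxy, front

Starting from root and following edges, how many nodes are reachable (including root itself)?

BFS from root visits: root, router, queue, hub, gate, bridge, back, worker, proxy, mesh, index, front, edge, peer, core, agent, mirror
Reachable nodes: 17 of 21 total.

17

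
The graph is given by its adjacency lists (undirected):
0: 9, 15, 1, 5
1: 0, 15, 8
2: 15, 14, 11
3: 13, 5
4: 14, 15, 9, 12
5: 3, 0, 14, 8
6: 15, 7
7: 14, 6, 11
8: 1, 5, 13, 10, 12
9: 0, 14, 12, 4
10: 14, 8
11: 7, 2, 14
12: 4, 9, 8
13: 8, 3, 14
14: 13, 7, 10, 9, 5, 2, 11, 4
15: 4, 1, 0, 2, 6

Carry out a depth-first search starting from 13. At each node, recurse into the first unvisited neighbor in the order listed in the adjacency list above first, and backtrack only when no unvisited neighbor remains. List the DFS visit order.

13 -> 8 -> 1 -> 0 -> 9 -> 14 -> 7 -> 6 -> 15 -> 4 -> 12 -> 2 -> 11 -> 10 -> 5 -> 3

Visit 13
13 → 8
8 → 1
1 → 0
0 → 9
9 → 14
14 → 7
7 → 6
6 → 15
15 → 4
4 → 12
15 → 2
2 → 11
14 → 10
14 → 5
5 → 3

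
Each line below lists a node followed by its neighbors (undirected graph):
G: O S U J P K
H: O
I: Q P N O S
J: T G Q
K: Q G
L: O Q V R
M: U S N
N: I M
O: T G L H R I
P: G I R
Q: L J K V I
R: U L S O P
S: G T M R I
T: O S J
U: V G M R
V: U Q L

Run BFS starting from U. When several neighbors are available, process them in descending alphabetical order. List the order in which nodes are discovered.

U, V, R, M, G, Q, L, S, P, O, N, K, J, I, T, H

Visit U; enqueue V, R, M, G → queue [V, R, M, G]
Visit V; enqueue Q, L → queue [R, M, G, Q, L]
Visit R; enqueue S, P, O → queue [M, G, Q, L, S, P, O]
Visit M; enqueue N → queue [G, Q, L, S, P, O, N]
Visit G; enqueue K, J → queue [Q, L, S, P, O, N, K, J]
Visit Q; enqueue I → queue [L, S, P, O, N, K, J, I]
Visit L → queue [S, P, O, N, K, J, I]
Visit S; enqueue T → queue [P, O, N, K, J, I, T]
Visit P → queue [O, N, K, J, I, T]
Visit O; enqueue H → queue [N, K, J, I, T, H]
Visit N → queue [K, J, I, T, H]
Visit K → queue [J, I, T, H]
Visit J → queue [I, T, H]
Visit I → queue [T, H]
Visit T → queue [H]
Visit H → queue []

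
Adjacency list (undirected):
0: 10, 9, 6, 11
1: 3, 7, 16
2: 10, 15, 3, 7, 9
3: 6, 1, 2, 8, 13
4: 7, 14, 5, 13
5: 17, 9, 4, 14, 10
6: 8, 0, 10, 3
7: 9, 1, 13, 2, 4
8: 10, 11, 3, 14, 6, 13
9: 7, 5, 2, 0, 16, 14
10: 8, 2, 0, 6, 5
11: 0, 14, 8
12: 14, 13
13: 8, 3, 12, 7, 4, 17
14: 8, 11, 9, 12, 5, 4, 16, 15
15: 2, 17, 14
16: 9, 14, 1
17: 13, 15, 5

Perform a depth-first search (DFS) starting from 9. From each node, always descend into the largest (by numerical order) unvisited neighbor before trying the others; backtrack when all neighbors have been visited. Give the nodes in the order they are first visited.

Visit 9
9 → 16
16 → 14
14 → 15
15 → 17
17 → 13
13 → 12
13 → 8
8 → 11
11 → 0
0 → 10
10 → 6
6 → 3
3 → 2
2 → 7
7 → 4
4 → 5
7 → 1

9 16 14 15 17 13 12 8 11 0 10 6 3 2 7 4 5 1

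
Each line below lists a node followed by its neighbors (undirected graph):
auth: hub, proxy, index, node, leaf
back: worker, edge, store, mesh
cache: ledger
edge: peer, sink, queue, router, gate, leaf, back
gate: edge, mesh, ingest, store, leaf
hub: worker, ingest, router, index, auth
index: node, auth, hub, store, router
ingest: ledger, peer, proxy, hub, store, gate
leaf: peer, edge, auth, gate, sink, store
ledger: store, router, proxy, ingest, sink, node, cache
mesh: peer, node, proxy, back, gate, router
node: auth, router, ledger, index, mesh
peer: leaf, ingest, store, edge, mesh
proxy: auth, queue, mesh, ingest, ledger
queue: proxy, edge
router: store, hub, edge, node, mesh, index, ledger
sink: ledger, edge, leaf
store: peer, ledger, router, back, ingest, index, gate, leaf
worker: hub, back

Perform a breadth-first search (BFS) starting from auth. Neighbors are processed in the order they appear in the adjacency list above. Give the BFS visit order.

Visit auth; enqueue hub, proxy, index, node, leaf → queue [hub, proxy, index, node, leaf]
Visit hub; enqueue worker, ingest, router → queue [proxy, index, node, leaf, worker, ingest, router]
Visit proxy; enqueue queue, mesh, ledger → queue [index, node, leaf, worker, ingest, router, queue, mesh, ledger]
Visit index; enqueue store → queue [node, leaf, worker, ingest, router, queue, mesh, ledger, store]
Visit node → queue [leaf, worker, ingest, router, queue, mesh, ledger, store]
Visit leaf; enqueue peer, edge, gate, sink → queue [worker, ingest, router, queue, mesh, ledger, store, peer, edge, gate, sink]
Visit worker; enqueue back → queue [ingest, router, queue, mesh, ledger, store, peer, edge, gate, sink, back]
Visit ingest → queue [router, queue, mesh, ledger, store, peer, edge, gate, sink, back]
Visit router → queue [queue, mesh, ledger, store, peer, edge, gate, sink, back]
Visit queue → queue [mesh, ledger, store, peer, edge, gate, sink, back]
Visit mesh → queue [ledger, store, peer, edge, gate, sink, back]
Visit ledger; enqueue cache → queue [store, peer, edge, gate, sink, back, cache]
Visit store → queue [peer, edge, gate, sink, back, cache]
Visit peer → queue [edge, gate, sink, back, cache]
Visit edge → queue [gate, sink, back, cache]
Visit gate → queue [sink, back, cache]
Visit sink → queue [back, cache]
Visit back → queue [cache]
Visit cache → queue []

auth -> hub -> proxy -> index -> node -> leaf -> worker -> ingest -> router -> queue -> mesh -> ledger -> store -> peer -> edge -> gate -> sink -> back -> cache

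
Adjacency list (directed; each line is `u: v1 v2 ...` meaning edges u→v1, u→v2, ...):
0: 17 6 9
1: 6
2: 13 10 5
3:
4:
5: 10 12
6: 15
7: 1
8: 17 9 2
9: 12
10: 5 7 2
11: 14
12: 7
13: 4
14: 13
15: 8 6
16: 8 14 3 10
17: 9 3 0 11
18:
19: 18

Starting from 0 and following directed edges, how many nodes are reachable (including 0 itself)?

17

BFS from 0 visits: 0, 6, 9, 17, 15, 12, 3, 11, 8, 7, 14, 2, 1, 13, 5, 10, 4
Reachable nodes: 17 of 20 total.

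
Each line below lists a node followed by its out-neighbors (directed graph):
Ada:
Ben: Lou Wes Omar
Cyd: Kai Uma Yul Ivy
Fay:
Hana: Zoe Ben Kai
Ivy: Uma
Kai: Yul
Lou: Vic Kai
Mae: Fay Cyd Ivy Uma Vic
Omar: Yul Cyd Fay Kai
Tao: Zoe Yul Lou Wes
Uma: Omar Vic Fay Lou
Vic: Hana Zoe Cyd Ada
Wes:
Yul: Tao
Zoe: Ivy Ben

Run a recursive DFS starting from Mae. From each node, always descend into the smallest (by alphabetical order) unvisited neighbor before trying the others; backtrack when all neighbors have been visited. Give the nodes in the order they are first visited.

Mae, Cyd, Ivy, Uma, Fay, Lou, Kai, Yul, Tao, Wes, Zoe, Ben, Omar, Vic, Ada, Hana

Visit Mae
Mae → Cyd
Cyd → Ivy
Ivy → Uma
Uma → Fay
Uma → Lou
Lou → Kai
Kai → Yul
Yul → Tao
Tao → Wes
Tao → Zoe
Zoe → Ben
Ben → Omar
Lou → Vic
Vic → Ada
Vic → Hana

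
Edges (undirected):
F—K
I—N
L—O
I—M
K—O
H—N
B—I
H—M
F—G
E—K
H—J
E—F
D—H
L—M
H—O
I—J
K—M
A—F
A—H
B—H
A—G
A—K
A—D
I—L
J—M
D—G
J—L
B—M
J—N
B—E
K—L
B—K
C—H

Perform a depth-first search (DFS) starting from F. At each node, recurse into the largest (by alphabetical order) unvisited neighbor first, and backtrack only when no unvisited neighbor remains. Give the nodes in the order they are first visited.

F → K → O → L → M → J → N → I → B → H → D → G → A → C → E

Visit F
F → K
K → O
O → L
L → M
M → J
J → N
N → I
I → B
B → H
H → D
D → G
G → A
H → C
B → E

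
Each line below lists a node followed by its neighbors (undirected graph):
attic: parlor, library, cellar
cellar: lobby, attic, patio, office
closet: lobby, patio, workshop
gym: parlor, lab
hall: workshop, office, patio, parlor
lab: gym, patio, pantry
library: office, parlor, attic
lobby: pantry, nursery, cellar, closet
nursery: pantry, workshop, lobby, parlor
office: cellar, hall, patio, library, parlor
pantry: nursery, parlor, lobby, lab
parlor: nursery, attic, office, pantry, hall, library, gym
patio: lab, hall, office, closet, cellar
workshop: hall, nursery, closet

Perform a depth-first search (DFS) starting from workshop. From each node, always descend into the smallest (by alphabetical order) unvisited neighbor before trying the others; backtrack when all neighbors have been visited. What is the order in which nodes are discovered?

Visit workshop
workshop → closet
closet → lobby
lobby → cellar
cellar → attic
attic → library
library → office
office → hall
hall → parlor
parlor → gym
gym → lab
lab → pantry
pantry → nursery
lab → patio

workshop closet lobby cellar attic library office hall parlor gym lab pantry nursery patio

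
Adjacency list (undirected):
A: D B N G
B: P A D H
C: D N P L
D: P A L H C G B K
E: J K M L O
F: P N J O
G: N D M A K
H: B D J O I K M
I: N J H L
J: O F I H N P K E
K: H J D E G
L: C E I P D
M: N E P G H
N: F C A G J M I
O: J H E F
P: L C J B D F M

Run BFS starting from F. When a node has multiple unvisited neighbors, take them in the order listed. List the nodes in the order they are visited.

Visit F; enqueue P, N, J, O → queue [P, N, J, O]
Visit P; enqueue L, C, B, D, M → queue [N, J, O, L, C, B, D, M]
Visit N; enqueue A, G, I → queue [J, O, L, C, B, D, M, A, G, I]
Visit J; enqueue H, K, E → queue [O, L, C, B, D, M, A, G, I, H, K, E]
Visit O → queue [L, C, B, D, M, A, G, I, H, K, E]
Visit L → queue [C, B, D, M, A, G, I, H, K, E]
Visit C → queue [B, D, M, A, G, I, H, K, E]
Visit B → queue [D, M, A, G, I, H, K, E]
Visit D → queue [M, A, G, I, H, K, E]
Visit M → queue [A, G, I, H, K, E]
Visit A → queue [G, I, H, K, E]
Visit G → queue [I, H, K, E]
Visit I → queue [H, K, E]
Visit H → queue [K, E]
Visit K → queue [E]
Visit E → queue []

F P N J O L C B D M A G I H K E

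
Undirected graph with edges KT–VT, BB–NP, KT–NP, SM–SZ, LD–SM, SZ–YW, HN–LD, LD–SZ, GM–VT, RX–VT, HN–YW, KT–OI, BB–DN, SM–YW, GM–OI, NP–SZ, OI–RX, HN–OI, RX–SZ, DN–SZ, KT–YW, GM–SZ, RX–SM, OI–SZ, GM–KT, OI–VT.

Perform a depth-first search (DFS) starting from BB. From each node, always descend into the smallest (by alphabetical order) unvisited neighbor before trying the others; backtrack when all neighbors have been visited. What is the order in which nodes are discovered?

BB, DN, SZ, GM, KT, NP, OI, HN, LD, SM, RX, VT, YW

Visit BB
BB → DN
DN → SZ
SZ → GM
GM → KT
KT → NP
KT → OI
OI → HN
HN → LD
LD → SM
SM → RX
RX → VT
SM → YW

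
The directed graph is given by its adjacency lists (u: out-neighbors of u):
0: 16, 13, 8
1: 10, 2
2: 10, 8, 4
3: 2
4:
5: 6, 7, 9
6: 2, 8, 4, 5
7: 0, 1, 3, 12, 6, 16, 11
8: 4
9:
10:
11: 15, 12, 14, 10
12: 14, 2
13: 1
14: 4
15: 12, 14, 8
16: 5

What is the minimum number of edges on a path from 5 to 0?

Level 0: 5
Level 1: 6, 7, 9
Level 2: 0, 1, 2, 3, 4, 8, 11, 12, 16
Level 3: 10, 13, 14, 15
0 first appears at level 2.

2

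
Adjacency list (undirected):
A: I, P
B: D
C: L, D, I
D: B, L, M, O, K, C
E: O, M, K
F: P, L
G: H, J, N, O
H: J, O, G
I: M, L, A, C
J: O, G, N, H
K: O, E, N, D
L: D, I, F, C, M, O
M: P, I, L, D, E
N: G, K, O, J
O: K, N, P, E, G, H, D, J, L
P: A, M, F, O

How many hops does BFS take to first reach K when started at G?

2

Level 0: G
Level 1: H, J, N, O
Level 2: D, E, K, L, P
Level 3: A, B, C, F, I, M
K first appears at level 2.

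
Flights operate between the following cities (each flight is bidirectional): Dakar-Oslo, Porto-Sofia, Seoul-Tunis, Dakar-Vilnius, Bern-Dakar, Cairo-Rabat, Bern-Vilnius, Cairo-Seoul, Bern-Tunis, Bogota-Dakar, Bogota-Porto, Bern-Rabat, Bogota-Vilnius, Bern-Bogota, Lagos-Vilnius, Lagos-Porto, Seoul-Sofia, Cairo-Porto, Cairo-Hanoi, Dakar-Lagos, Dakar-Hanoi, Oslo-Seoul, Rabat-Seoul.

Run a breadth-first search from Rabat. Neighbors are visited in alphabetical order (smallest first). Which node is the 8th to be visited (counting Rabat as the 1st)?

Visit Rabat; enqueue Bern, Cairo, Seoul → queue [Bern, Cairo, Seoul]
Visit Bern; enqueue Bogota, Dakar, Tunis, Vilnius → queue [Cairo, Seoul, Bogota, Dakar, Tunis, Vilnius]
Visit Cairo; enqueue Hanoi, Porto → queue [Seoul, Bogota, Dakar, Tunis, Vilnius, Hanoi, Porto]
Visit Seoul; enqueue Oslo, Sofia → queue [Bogota, Dakar, Tunis, Vilnius, Hanoi, Porto, Oslo, Sofia]
Visit Bogota → queue [Dakar, Tunis, Vilnius, Hanoi, Porto, Oslo, Sofia]
Visit Dakar; enqueue Lagos → queue [Tunis, Vilnius, Hanoi, Porto, Oslo, Sofia, Lagos]
Visit Tunis → queue [Vilnius, Hanoi, Porto, Oslo, Sofia, Lagos]
Visit Vilnius → queue [Hanoi, Porto, Oslo, Sofia, Lagos]
Visit Hanoi → queue [Porto, Oslo, Sofia, Lagos]
Visit Porto → queue [Oslo, Sofia, Lagos]
Visit Oslo → queue [Sofia, Lagos]
Visit Sofia → queue [Lagos]
Visit Lagos → queue []

Visit order: Rabat, Bern, Cairo, Seoul, Bogota, Dakar, Tunis, Vilnius, Hanoi, Porto, Oslo, Sofia, Lagos

Vilnius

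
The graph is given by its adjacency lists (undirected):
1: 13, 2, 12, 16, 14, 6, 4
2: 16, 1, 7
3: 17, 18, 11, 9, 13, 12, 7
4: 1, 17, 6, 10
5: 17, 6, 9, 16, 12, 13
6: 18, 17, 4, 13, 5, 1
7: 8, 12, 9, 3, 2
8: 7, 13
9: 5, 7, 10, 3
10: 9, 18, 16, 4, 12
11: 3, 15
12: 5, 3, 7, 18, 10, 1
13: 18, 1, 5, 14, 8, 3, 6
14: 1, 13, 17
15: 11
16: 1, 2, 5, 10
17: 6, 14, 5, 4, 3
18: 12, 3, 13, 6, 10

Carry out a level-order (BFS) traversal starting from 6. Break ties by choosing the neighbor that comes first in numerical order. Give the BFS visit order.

6 -> 1 -> 4 -> 5 -> 13 -> 17 -> 18 -> 2 -> 12 -> 14 -> 16 -> 10 -> 9 -> 3 -> 8 -> 7 -> 11 -> 15

Visit 6; enqueue 1, 4, 5, 13, 17, 18 → queue [1, 4, 5, 13, 17, 18]
Visit 1; enqueue 2, 12, 14, 16 → queue [4, 5, 13, 17, 18, 2, 12, 14, 16]
Visit 4; enqueue 10 → queue [5, 13, 17, 18, 2, 12, 14, 16, 10]
Visit 5; enqueue 9 → queue [13, 17, 18, 2, 12, 14, 16, 10, 9]
Visit 13; enqueue 3, 8 → queue [17, 18, 2, 12, 14, 16, 10, 9, 3, 8]
Visit 17 → queue [18, 2, 12, 14, 16, 10, 9, 3, 8]
Visit 18 → queue [2, 12, 14, 16, 10, 9, 3, 8]
Visit 2; enqueue 7 → queue [12, 14, 16, 10, 9, 3, 8, 7]
Visit 12 → queue [14, 16, 10, 9, 3, 8, 7]
Visit 14 → queue [16, 10, 9, 3, 8, 7]
Visit 16 → queue [10, 9, 3, 8, 7]
Visit 10 → queue [9, 3, 8, 7]
Visit 9 → queue [3, 8, 7]
Visit 3; enqueue 11 → queue [8, 7, 11]
Visit 8 → queue [7, 11]
Visit 7 → queue [11]
Visit 11; enqueue 15 → queue [15]
Visit 15 → queue []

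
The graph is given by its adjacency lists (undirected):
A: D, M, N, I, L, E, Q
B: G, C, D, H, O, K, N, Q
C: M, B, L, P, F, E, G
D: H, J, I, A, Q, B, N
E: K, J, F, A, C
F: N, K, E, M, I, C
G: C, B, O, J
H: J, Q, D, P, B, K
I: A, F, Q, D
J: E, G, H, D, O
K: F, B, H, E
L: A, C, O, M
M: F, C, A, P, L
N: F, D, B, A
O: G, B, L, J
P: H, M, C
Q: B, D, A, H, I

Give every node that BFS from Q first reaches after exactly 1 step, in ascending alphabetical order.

A, B, D, H, I

Level 0: Q
Level 1: A, B, D, H, I
Level 2: C, E, F, G, J, K, L, M, N, O, P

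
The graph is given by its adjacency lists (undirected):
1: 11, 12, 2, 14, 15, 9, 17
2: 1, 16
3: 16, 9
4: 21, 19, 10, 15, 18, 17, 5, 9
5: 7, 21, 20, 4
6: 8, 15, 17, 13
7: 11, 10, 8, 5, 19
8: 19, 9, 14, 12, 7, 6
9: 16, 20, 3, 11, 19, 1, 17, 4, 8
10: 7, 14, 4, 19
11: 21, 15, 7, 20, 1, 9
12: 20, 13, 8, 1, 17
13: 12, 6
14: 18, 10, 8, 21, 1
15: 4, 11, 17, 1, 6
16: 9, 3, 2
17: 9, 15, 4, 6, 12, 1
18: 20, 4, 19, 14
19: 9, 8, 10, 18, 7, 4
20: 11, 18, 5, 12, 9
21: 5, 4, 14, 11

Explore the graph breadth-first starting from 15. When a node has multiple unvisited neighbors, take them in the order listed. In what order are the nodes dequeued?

15 -> 4 -> 11 -> 17 -> 1 -> 6 -> 21 -> 19 -> 10 -> 18 -> 5 -> 9 -> 7 -> 20 -> 12 -> 2 -> 14 -> 8 -> 13 -> 16 -> 3

Visit 15; enqueue 4, 11, 17, 1, 6 → queue [4, 11, 17, 1, 6]
Visit 4; enqueue 21, 19, 10, 18, 5, 9 → queue [11, 17, 1, 6, 21, 19, 10, 18, 5, 9]
Visit 11; enqueue 7, 20 → queue [17, 1, 6, 21, 19, 10, 18, 5, 9, 7, 20]
Visit 17; enqueue 12 → queue [1, 6, 21, 19, 10, 18, 5, 9, 7, 20, 12]
Visit 1; enqueue 2, 14 → queue [6, 21, 19, 10, 18, 5, 9, 7, 20, 12, 2, 14]
Visit 6; enqueue 8, 13 → queue [21, 19, 10, 18, 5, 9, 7, 20, 12, 2, 14, 8, 13]
Visit 21 → queue [19, 10, 18, 5, 9, 7, 20, 12, 2, 14, 8, 13]
Visit 19 → queue [10, 18, 5, 9, 7, 20, 12, 2, 14, 8, 13]
Visit 10 → queue [18, 5, 9, 7, 20, 12, 2, 14, 8, 13]
Visit 18 → queue [5, 9, 7, 20, 12, 2, 14, 8, 13]
Visit 5 → queue [9, 7, 20, 12, 2, 14, 8, 13]
Visit 9; enqueue 16, 3 → queue [7, 20, 12, 2, 14, 8, 13, 16, 3]
Visit 7 → queue [20, 12, 2, 14, 8, 13, 16, 3]
Visit 20 → queue [12, 2, 14, 8, 13, 16, 3]
Visit 12 → queue [2, 14, 8, 13, 16, 3]
Visit 2 → queue [14, 8, 13, 16, 3]
Visit 14 → queue [8, 13, 16, 3]
Visit 8 → queue [13, 16, 3]
Visit 13 → queue [16, 3]
Visit 16 → queue [3]
Visit 3 → queue []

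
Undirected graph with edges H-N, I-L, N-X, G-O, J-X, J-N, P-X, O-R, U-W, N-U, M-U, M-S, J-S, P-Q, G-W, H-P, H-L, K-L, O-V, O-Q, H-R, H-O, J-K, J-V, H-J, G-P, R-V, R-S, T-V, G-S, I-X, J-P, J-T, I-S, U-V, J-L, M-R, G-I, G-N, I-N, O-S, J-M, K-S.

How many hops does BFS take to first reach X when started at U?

Level 0: U
Level 1: M, N, V, W
Level 2: G, H, I, J, O, R, S, T, X
Level 3: K, L, P, Q
X first appears at level 2.

2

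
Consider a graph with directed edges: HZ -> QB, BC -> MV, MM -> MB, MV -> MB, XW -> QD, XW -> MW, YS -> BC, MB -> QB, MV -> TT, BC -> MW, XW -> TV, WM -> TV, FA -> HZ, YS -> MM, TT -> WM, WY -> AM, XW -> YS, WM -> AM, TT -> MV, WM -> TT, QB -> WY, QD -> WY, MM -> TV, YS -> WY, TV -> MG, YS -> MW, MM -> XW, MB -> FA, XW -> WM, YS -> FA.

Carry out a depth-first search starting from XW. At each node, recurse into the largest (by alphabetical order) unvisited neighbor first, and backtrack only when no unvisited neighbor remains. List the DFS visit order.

XW, YS, WY, AM, MW, MM, TV, MG, MB, QB, FA, HZ, BC, MV, TT, WM, QD

Visit XW
XW → YS
YS → WY
WY → AM
YS → MW
YS → MM
MM → TV
TV → MG
MM → MB
MB → QB
MB → FA
FA → HZ
YS → BC
BC → MV
MV → TT
TT → WM
XW → QD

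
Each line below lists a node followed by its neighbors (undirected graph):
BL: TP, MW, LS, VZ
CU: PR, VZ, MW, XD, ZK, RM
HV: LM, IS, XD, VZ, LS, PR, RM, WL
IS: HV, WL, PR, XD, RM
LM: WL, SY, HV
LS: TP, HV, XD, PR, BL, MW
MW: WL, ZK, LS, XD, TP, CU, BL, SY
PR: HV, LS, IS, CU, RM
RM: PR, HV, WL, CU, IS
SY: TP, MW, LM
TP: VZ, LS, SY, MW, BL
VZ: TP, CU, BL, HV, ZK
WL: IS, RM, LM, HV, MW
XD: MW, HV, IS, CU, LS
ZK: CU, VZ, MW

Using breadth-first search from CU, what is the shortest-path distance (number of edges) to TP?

2

Level 0: CU
Level 1: MW, PR, RM, VZ, XD, ZK
Level 2: BL, HV, IS, LS, SY, TP, WL
Level 3: LM
TP first appears at level 2.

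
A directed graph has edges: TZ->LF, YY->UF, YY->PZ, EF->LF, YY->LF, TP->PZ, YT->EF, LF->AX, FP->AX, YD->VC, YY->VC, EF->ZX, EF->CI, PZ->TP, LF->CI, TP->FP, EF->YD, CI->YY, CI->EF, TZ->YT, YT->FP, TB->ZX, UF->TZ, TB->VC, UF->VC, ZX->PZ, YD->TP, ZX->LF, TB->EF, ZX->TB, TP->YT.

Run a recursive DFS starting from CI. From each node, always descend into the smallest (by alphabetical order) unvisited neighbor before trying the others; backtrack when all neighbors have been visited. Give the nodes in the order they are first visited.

Visit CI
CI → EF
EF → LF
LF → AX
EF → YD
YD → TP
TP → FP
TP → PZ
TP → YT
YD → VC
EF → ZX
ZX → TB
CI → YY
YY → UF
UF → TZ

CI, EF, LF, AX, YD, TP, FP, PZ, YT, VC, ZX, TB, YY, UF, TZ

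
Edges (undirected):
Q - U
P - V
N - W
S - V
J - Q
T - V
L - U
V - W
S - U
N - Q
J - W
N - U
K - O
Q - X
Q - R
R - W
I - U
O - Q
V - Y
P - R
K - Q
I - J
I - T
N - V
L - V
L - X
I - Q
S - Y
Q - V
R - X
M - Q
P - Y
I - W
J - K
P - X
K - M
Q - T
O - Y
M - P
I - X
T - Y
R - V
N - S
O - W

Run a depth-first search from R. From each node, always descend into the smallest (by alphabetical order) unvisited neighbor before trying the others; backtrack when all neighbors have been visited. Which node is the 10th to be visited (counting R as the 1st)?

U

Visit R
R → P
P → M
M → K
K → J
J → I
I → Q
Q → N
N → S
S → U
U → L
L → V
V → T
T → Y
Y → O
O → W
L → X

Visit order: R, P, M, K, J, I, Q, N, S, U, L, V, T, Y, O, W, X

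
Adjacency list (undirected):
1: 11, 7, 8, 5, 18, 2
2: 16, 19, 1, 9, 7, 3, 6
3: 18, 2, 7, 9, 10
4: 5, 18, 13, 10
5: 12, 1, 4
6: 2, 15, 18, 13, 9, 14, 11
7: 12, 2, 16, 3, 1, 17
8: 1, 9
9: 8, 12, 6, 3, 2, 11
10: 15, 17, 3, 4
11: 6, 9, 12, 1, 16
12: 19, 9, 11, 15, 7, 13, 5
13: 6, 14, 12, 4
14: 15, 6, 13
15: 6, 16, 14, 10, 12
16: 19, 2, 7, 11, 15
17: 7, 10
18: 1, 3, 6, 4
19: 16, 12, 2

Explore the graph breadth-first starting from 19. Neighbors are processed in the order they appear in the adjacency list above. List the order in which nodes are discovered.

Visit 19; enqueue 16, 12, 2 → queue [16, 12, 2]
Visit 16; enqueue 7, 11, 15 → queue [12, 2, 7, 11, 15]
Visit 12; enqueue 9, 13, 5 → queue [2, 7, 11, 15, 9, 13, 5]
Visit 2; enqueue 1, 3, 6 → queue [7, 11, 15, 9, 13, 5, 1, 3, 6]
Visit 7; enqueue 17 → queue [11, 15, 9, 13, 5, 1, 3, 6, 17]
Visit 11 → queue [15, 9, 13, 5, 1, 3, 6, 17]
Visit 15; enqueue 14, 10 → queue [9, 13, 5, 1, 3, 6, 17, 14, 10]
Visit 9; enqueue 8 → queue [13, 5, 1, 3, 6, 17, 14, 10, 8]
Visit 13; enqueue 4 → queue [5, 1, 3, 6, 17, 14, 10, 8, 4]
Visit 5 → queue [1, 3, 6, 17, 14, 10, 8, 4]
Visit 1; enqueue 18 → queue [3, 6, 17, 14, 10, 8, 4, 18]
Visit 3 → queue [6, 17, 14, 10, 8, 4, 18]
Visit 6 → queue [17, 14, 10, 8, 4, 18]
Visit 17 → queue [14, 10, 8, 4, 18]
Visit 14 → queue [10, 8, 4, 18]
Visit 10 → queue [8, 4, 18]
Visit 8 → queue [4, 18]
Visit 4 → queue [18]
Visit 18 → queue []

19, 16, 12, 2, 7, 11, 15, 9, 13, 5, 1, 3, 6, 17, 14, 10, 8, 4, 18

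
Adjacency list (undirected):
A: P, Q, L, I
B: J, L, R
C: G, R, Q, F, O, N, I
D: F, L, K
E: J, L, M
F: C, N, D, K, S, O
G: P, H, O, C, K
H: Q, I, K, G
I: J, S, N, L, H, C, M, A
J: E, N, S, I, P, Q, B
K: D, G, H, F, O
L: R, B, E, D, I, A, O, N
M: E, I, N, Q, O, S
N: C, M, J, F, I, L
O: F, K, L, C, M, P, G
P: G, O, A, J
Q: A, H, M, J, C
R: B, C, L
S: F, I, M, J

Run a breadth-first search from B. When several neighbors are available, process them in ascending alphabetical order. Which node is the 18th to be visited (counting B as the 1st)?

G

Visit B; enqueue J, L, R → queue [J, L, R]
Visit J; enqueue E, I, N, P, Q, S → queue [L, R, E, I, N, P, Q, S]
Visit L; enqueue A, D, O → queue [R, E, I, N, P, Q, S, A, D, O]
Visit R; enqueue C → queue [E, I, N, P, Q, S, A, D, O, C]
Visit E; enqueue M → queue [I, N, P, Q, S, A, D, O, C, M]
Visit I; enqueue H → queue [N, P, Q, S, A, D, O, C, M, H]
Visit N; enqueue F → queue [P, Q, S, A, D, O, C, M, H, F]
Visit P; enqueue G → queue [Q, S, A, D, O, C, M, H, F, G]
Visit Q → queue [S, A, D, O, C, M, H, F, G]
Visit S → queue [A, D, O, C, M, H, F, G]
Visit A → queue [D, O, C, M, H, F, G]
Visit D; enqueue K → queue [O, C, M, H, F, G, K]
Visit O → queue [C, M, H, F, G, K]
Visit C → queue [M, H, F, G, K]
Visit M → queue [H, F, G, K]
Visit H → queue [F, G, K]
Visit F → queue [G, K]
Visit G → queue [K]
Visit K → queue []

Visit order: B, J, L, R, E, I, N, P, Q, S, A, D, O, C, M, H, F, G, K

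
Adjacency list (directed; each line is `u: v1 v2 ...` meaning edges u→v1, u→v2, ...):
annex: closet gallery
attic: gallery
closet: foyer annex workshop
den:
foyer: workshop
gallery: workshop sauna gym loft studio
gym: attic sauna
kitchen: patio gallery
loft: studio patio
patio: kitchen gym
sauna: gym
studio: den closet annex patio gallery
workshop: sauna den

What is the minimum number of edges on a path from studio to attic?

3

Level 0: studio
Level 1: annex, closet, den, gallery, patio
Level 2: foyer, gym, kitchen, loft, sauna, workshop
Level 3: attic
attic first appears at level 3.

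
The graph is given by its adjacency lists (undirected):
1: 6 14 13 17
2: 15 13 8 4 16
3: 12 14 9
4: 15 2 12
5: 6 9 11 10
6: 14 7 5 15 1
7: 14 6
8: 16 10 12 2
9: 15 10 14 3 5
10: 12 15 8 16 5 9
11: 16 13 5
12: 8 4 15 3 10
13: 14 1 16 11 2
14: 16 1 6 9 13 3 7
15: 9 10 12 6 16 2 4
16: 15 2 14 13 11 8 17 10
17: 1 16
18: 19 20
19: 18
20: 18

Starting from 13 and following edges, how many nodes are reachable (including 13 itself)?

17

BFS from 13 visits: 13, 14, 1, 16, 11, 2, 6, 9, 3, 7, 17, 15, 8, 10, 5, 4, 12
Reachable nodes: 17 of 20 total.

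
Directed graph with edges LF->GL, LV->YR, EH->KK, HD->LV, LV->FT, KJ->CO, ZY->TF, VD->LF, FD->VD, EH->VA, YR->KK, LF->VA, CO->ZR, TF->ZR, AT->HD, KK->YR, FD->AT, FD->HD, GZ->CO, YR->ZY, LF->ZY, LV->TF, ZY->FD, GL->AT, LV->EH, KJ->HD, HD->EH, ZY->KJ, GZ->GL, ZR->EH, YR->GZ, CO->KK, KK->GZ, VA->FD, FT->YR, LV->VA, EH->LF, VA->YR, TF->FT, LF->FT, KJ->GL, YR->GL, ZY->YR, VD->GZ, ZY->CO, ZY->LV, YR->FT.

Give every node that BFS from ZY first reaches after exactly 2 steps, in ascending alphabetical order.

Level 0: ZY
Level 1: CO, FD, KJ, LV, TF, YR
Level 2: AT, EH, FT, GL, GZ, HD, KK, VA, VD, ZR
Level 3: LF

AT, EH, FT, GL, GZ, HD, KK, VA, VD, ZR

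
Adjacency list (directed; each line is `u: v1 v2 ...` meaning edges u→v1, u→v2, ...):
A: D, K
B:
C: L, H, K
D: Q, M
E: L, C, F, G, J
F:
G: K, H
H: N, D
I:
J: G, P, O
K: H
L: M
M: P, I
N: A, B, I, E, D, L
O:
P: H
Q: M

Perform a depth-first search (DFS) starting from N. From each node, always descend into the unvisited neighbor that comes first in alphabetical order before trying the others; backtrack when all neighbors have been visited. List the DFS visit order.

Visit N
N → A
A → D
D → M
M → I
M → P
P → H
D → Q
A → K
N → B
N → E
E → C
C → L
E → F
E → G
E → J
J → O

N -> A -> D -> M -> I -> P -> H -> Q -> K -> B -> E -> C -> L -> F -> G -> J -> O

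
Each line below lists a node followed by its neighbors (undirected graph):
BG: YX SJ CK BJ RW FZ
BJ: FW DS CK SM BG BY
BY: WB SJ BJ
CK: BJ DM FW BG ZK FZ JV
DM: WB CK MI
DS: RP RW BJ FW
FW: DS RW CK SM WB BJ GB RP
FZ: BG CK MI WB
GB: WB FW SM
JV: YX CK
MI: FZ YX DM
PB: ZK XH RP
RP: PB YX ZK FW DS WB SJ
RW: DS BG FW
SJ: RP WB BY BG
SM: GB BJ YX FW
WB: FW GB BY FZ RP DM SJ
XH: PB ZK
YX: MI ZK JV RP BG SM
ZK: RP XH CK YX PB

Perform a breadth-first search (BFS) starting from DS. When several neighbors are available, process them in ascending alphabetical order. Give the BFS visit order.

Visit DS; enqueue BJ, FW, RP, RW → queue [BJ, FW, RP, RW]
Visit BJ; enqueue BG, BY, CK, SM → queue [FW, RP, RW, BG, BY, CK, SM]
Visit FW; enqueue GB, WB → queue [RP, RW, BG, BY, CK, SM, GB, WB]
Visit RP; enqueue PB, SJ, YX, ZK → queue [RW, BG, BY, CK, SM, GB, WB, PB, SJ, YX, ZK]
Visit RW → queue [BG, BY, CK, SM, GB, WB, PB, SJ, YX, ZK]
Visit BG; enqueue FZ → queue [BY, CK, SM, GB, WB, PB, SJ, YX, ZK, FZ]
Visit BY → queue [CK, SM, GB, WB, PB, SJ, YX, ZK, FZ]
Visit CK; enqueue DM, JV → queue [SM, GB, WB, PB, SJ, YX, ZK, FZ, DM, JV]
Visit SM → queue [GB, WB, PB, SJ, YX, ZK, FZ, DM, JV]
Visit GB → queue [WB, PB, SJ, YX, ZK, FZ, DM, JV]
Visit WB → queue [PB, SJ, YX, ZK, FZ, DM, JV]
Visit PB; enqueue XH → queue [SJ, YX, ZK, FZ, DM, JV, XH]
Visit SJ → queue [YX, ZK, FZ, DM, JV, XH]
Visit YX; enqueue MI → queue [ZK, FZ, DM, JV, XH, MI]
Visit ZK → queue [FZ, DM, JV, XH, MI]
Visit FZ → queue [DM, JV, XH, MI]
Visit DM → queue [JV, XH, MI]
Visit JV → queue [XH, MI]
Visit XH → queue [MI]
Visit MI → queue []

DS -> BJ -> FW -> RP -> RW -> BG -> BY -> CK -> SM -> GB -> WB -> PB -> SJ -> YX -> ZK -> FZ -> DM -> JV -> XH -> MI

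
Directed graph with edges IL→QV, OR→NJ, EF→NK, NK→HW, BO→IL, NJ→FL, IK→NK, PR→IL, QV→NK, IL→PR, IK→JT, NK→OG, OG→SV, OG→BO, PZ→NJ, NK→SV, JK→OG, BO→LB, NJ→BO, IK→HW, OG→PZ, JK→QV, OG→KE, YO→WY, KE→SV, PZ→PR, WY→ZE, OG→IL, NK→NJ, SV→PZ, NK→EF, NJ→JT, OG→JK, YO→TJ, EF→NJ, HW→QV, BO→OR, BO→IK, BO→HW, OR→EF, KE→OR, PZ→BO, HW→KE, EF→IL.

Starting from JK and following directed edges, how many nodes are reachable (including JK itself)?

18

BFS from JK visits: JK, QV, OG, NK, SV, PZ, KE, IL, BO, NJ, HW, EF, PR, OR, LB, IK, JT, FL
Reachable nodes: 18 of 22 total.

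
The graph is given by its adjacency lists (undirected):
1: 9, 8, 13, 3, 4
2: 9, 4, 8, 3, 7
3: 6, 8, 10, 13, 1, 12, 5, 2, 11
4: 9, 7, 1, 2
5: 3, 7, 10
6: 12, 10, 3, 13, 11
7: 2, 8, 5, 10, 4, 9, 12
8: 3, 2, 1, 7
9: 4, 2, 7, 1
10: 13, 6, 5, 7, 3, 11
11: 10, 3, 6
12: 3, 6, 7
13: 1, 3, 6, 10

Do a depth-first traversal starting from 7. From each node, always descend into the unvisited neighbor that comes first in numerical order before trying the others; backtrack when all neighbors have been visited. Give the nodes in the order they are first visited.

7 → 2 → 3 → 1 → 4 → 9 → 8 → 13 → 6 → 10 → 5 → 11 → 12

Visit 7
7 → 2
2 → 3
3 → 1
1 → 4
4 → 9
1 → 8
1 → 13
13 → 6
6 → 10
10 → 5
10 → 11
6 → 12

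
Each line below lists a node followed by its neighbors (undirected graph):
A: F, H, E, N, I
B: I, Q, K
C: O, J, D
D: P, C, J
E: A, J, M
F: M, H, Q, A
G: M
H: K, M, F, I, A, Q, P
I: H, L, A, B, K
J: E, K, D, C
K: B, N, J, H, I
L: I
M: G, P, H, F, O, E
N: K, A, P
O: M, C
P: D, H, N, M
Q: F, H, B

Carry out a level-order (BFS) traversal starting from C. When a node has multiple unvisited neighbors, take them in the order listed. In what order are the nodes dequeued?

Visit C; enqueue O, J, D → queue [O, J, D]
Visit O; enqueue M → queue [J, D, M]
Visit J; enqueue E, K → queue [D, M, E, K]
Visit D; enqueue P → queue [M, E, K, P]
Visit M; enqueue G, H, F → queue [E, K, P, G, H, F]
Visit E; enqueue A → queue [K, P, G, H, F, A]
Visit K; enqueue B, N, I → queue [P, G, H, F, A, B, N, I]
Visit P → queue [G, H, F, A, B, N, I]
Visit G → queue [H, F, A, B, N, I]
Visit H; enqueue Q → queue [F, A, B, N, I, Q]
Visit F → queue [A, B, N, I, Q]
Visit A → queue [B, N, I, Q]
Visit B → queue [N, I, Q]
Visit N → queue [I, Q]
Visit I; enqueue L → queue [Q, L]
Visit Q → queue [L]
Visit L → queue []

C O J D M E K P G H F A B N I Q L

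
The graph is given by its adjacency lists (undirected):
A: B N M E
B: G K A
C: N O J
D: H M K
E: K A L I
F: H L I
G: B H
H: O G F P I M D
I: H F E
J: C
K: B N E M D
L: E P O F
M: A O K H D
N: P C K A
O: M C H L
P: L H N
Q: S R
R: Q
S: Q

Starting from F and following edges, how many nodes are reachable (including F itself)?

16

BFS from F visits: F, H, I, L, D, G, M, O, P, E, K, B, A, C, N, J
Reachable nodes: 16 of 19 total.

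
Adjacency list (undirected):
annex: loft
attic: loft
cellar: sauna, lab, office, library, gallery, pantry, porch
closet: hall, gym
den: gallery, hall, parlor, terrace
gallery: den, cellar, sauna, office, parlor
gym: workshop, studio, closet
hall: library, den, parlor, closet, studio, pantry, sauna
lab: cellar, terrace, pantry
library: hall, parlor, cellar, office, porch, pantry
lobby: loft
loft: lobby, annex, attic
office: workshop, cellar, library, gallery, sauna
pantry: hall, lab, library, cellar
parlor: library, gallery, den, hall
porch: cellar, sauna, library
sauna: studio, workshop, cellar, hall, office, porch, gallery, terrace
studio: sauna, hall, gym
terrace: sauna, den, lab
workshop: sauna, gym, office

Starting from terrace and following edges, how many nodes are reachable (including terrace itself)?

BFS from terrace visits: terrace, sauna, lab, den, workshop, studio, porch, office, hall, gallery, cellar, pantry, parlor, gym, library, closet
Reachable nodes: 16 of 20 total.

16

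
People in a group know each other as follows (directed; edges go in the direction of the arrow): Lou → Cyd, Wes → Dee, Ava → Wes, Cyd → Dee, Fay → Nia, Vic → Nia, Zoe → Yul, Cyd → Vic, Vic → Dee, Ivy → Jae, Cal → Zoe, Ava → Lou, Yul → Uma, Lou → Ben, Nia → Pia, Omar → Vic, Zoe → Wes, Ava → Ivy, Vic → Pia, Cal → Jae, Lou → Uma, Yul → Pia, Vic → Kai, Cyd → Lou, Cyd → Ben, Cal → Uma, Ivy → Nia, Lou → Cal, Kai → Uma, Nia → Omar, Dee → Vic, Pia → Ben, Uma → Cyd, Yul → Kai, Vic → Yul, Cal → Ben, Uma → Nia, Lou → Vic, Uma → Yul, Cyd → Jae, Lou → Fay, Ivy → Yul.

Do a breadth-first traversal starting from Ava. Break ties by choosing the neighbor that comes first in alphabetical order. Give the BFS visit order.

Ava → Ivy → Lou → Wes → Jae → Nia → Yul → Ben → Cal → Cyd → Fay → Uma → Vic → Dee → Omar → Pia → Kai → Zoe

Visit Ava; enqueue Ivy, Lou, Wes → queue [Ivy, Lou, Wes]
Visit Ivy; enqueue Jae, Nia, Yul → queue [Lou, Wes, Jae, Nia, Yul]
Visit Lou; enqueue Ben, Cal, Cyd, Fay, Uma, Vic → queue [Wes, Jae, Nia, Yul, Ben, Cal, Cyd, Fay, Uma, Vic]
Visit Wes; enqueue Dee → queue [Jae, Nia, Yul, Ben, Cal, Cyd, Fay, Uma, Vic, Dee]
Visit Jae → queue [Nia, Yul, Ben, Cal, Cyd, Fay, Uma, Vic, Dee]
Visit Nia; enqueue Omar, Pia → queue [Yul, Ben, Cal, Cyd, Fay, Uma, Vic, Dee, Omar, Pia]
Visit Yul; enqueue Kai → queue [Ben, Cal, Cyd, Fay, Uma, Vic, Dee, Omar, Pia, Kai]
Visit Ben → queue [Cal, Cyd, Fay, Uma, Vic, Dee, Omar, Pia, Kai]
Visit Cal; enqueue Zoe → queue [Cyd, Fay, Uma, Vic, Dee, Omar, Pia, Kai, Zoe]
Visit Cyd → queue [Fay, Uma, Vic, Dee, Omar, Pia, Kai, Zoe]
Visit Fay → queue [Uma, Vic, Dee, Omar, Pia, Kai, Zoe]
Visit Uma → queue [Vic, Dee, Omar, Pia, Kai, Zoe]
Visit Vic → queue [Dee, Omar, Pia, Kai, Zoe]
Visit Dee → queue [Omar, Pia, Kai, Zoe]
Visit Omar → queue [Pia, Kai, Zoe]
Visit Pia → queue [Kai, Zoe]
Visit Kai → queue [Zoe]
Visit Zoe → queue []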